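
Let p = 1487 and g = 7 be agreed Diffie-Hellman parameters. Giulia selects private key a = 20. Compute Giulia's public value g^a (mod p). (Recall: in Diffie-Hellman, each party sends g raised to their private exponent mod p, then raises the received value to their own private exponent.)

448

Public value = 7^20 (mod 1487).
7^1 ≡ 7 (mod 1487)
7^2 = (7^1)^2 ≡ 7^2 = 49 ≡ 49 (mod 1487)
7^4 = (7^2)^2 ≡ 49^2 = 2401 ≡ 914 (mod 1487)
7^8 = (7^4)^2 ≡ 914^2 = 835396 ≡ 1189 (mod 1487)
7^16 = (7^8)^2 ≡ 1189^2 = 1413721 ≡ 1071 (mod 1487)
7^20 = 7^16 · 7^4 ≡ 1071 · 914 ≡ 448 (mod 1487).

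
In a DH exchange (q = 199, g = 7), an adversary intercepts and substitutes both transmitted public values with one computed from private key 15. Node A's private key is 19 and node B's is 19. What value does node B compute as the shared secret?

Node B receives an adversary's public value M = 7^15 mod 199 instead of the honest one.
7^1 ≡ 7 (mod 199)
7^2 = (7^1)^2 ≡ 7^2 = 49 ≡ 49 (mod 199)
7^4 = (7^2)^2 ≡ 49^2 = 2401 ≡ 13 (mod 199)
7^8 = (7^4)^2 ≡ 13^2 = 169 ≡ 169 (mod 199)
7^15 = 7^8 · 7^4 · 7^2 · 7^1 ≡ 169 · 13 · 49 · 7 ≡ 157 (mod 199).
So M = 157. Node B computes K = M^19 mod 199.
157^1 ≡ 157 (mod 199)
157^2 = (157^1)^2 ≡ 157^2 = 24649 ≡ 172 (mod 199)
157^4 = (157^2)^2 ≡ 172^2 = 29584 ≡ 132 (mod 199)
157^8 = (157^4)^2 ≡ 132^2 = 17424 ≡ 111 (mod 199)
157^16 = (157^8)^2 ≡ 111^2 = 12321 ≡ 182 (mod 199)
157^19 = 157^16 · 157^2 · 157^1 ≡ 182 · 172 · 157 ≡ 25 (mod 199).

25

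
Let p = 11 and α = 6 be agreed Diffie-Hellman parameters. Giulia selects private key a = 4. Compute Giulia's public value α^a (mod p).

9

Public value = 6^4 (mod 11).
6^1 ≡ 6 (mod 11)
6^2 = (6^1)^2 ≡ 6^2 = 36 ≡ 3 (mod 11)
6^4 = (6^2)^2 ≡ 3^2 = 9 ≡ 9 (mod 11)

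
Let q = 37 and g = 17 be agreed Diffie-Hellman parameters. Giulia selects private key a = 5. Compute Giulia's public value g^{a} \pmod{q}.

19

Public value = 17^{5} \pmod{37}.
17^1 ≡ 17 (mod 37)
17^2 = (17^1)^2 ≡ 17^2 = 289 ≡ 30 (mod 37)
17^4 = (17^2)^2 ≡ 30^2 = 900 ≡ 12 (mod 37)
17^5 = 17^4 · 17^1 ≡ 12 · 17 ≡ 19 (mod 37).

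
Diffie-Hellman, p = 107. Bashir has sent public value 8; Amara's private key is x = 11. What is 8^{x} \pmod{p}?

58

Shared key K = 8^11 mod 107.
8^1 ≡ 8 (mod 107)
8^2 = (8^1)^2 ≡ 8^2 = 64 ≡ 64 (mod 107)
8^4 = (8^2)^2 ≡ 64^2 = 4096 ≡ 30 (mod 107)
8^8 = (8^4)^2 ≡ 30^2 = 900 ≡ 44 (mod 107)
8^11 = 8^8 · 8^2 · 8^1 ≡ 44 · 64 · 8 ≡ 58 (mod 107).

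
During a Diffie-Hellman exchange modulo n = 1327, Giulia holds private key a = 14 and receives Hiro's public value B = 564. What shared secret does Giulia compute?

Shared key K = 564^14 mod 1327.
564^1 ≡ 564 (mod 1327)
564^2 = (564^1)^2 ≡ 564^2 = 318096 ≡ 943 (mod 1327)
564^4 = (564^2)^2 ≡ 943^2 = 889249 ≡ 159 (mod 1327)
564^8 = (564^4)^2 ≡ 159^2 = 25281 ≡ 68 (mod 1327)
564^14 = 564^8 · 564^4 · 564^2 ≡ 68 · 159 · 943 ≡ 375 (mod 1327).

375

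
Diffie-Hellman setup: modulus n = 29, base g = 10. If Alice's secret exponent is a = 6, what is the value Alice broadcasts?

22

Public value = 10^6 mod 29.
10^1 ≡ 10 (mod 29)
10^2 = (10^1)^2 ≡ 10^2 = 100 ≡ 13 (mod 29)
10^4 = (10^2)^2 ≡ 13^2 = 169 ≡ 24 (mod 29)
10^6 = 10^4 · 10^2 ≡ 24 · 13 ≡ 22 (mod 29).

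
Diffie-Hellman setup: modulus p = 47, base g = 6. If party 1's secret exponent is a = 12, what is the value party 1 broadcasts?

37

Public value = 6^12 mod 47.
6^1 ≡ 6 (mod 47)
6^2 = (6^1)^2 ≡ 6^2 = 36 ≡ 36 (mod 47)
6^4 = (6^2)^2 ≡ 36^2 = 1296 ≡ 27 (mod 47)
6^8 = (6^4)^2 ≡ 27^2 = 729 ≡ 24 (mod 47)
6^12 = 6^8 · 6^4 ≡ 24 · 27 ≡ 37 (mod 47).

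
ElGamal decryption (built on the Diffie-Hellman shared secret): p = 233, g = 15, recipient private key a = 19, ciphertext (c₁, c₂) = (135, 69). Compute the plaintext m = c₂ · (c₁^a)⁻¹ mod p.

172

Shared mask s = c₁^a mod p = 135^19 mod 233.
135^1 ≡ 135 (mod 233)
135^2 = (135^1)^2 ≡ 135^2 = 18225 ≡ 51 (mod 233)
135^4 = (135^2)^2 ≡ 51^2 = 2601 ≡ 38 (mod 233)
135^8 = (135^4)^2 ≡ 38^2 = 1444 ≡ 46 (mod 233)
135^16 = (135^8)^2 ≡ 46^2 = 2116 ≡ 19 (mod 233)
135^19 = 135^16 · 135^2 · 135^1 ≡ 19 · 51 · 135 ≡ 102 (mod 233).
So s = 102; s⁻¹ ≡ 16 (mod 233).
m = c₂ · s⁻¹ mod 233 = 69 · 16 mod 233 = 172.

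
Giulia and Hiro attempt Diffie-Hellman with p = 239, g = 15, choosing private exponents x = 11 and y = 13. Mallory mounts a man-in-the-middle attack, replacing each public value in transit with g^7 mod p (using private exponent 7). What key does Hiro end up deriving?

211

Hiro receives Mallory's public value M = 15^7 mod 239 instead of the honest one.
15^1 ≡ 15 (mod 239)
15^2 = (15^1)^2 ≡ 15^2 = 225 ≡ 225 (mod 239)
15^4 = (15^2)^2 ≡ 225^2 = 50625 ≡ 196 (mod 239)
15^7 = 15^4 · 15^2 · 15^1 ≡ 196 · 225 · 15 ≡ 187 (mod 239).
So M = 187. Hiro computes K = M^13 mod 239.
187^1 ≡ 187 (mod 239)
187^2 = (187^1)^2 ≡ 187^2 = 34969 ≡ 75 (mod 239)
187^4 = (187^2)^2 ≡ 75^2 = 5625 ≡ 128 (mod 239)
187^8 = (187^4)^2 ≡ 128^2 = 16384 ≡ 132 (mod 239)
187^13 = 187^8 · 187^4 · 187^1 ≡ 132 · 128 · 187 ≡ 211 (mod 239).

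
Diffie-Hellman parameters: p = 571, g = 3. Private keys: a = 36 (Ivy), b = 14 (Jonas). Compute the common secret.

439

Ivy sends A = g^a mod p = 3^36 mod 571.
3^1 ≡ 3 (mod 571)
3^2 = (3^1)^2 ≡ 3^2 = 9 ≡ 9 (mod 571)
3^4 = (3^2)^2 ≡ 9^2 = 81 ≡ 81 (mod 571)
3^8 = (3^4)^2 ≡ 81^2 = 6561 ≡ 280 (mod 571)
3^16 = (3^8)^2 ≡ 280^2 = 78400 ≡ 173 (mod 571)
3^32 = (3^16)^2 ≡ 173^2 = 29929 ≡ 237 (mod 571)
3^36 = 3^32 · 3^4 ≡ 237 · 81 ≡ 354 (mod 571).
So A = 354. Jonas then computes K = A^b mod p = 354^14 mod 571.
354^1 ≡ 354 (mod 571)
354^2 = (354^1)^2 ≡ 354^2 = 125316 ≡ 267 (mod 571)
354^4 = (354^2)^2 ≡ 267^2 = 71289 ≡ 485 (mod 571)
354^8 = (354^4)^2 ≡ 485^2 = 235225 ≡ 544 (mod 571)
354^14 = 354^8 · 354^4 · 354^2 ≡ 544 · 485 · 267 ≡ 439 (mod 571).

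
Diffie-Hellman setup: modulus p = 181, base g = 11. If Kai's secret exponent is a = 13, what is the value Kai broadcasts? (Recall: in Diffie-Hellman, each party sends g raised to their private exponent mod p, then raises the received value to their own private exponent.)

Public value = 11^13 mod 181.
11^1 ≡ 11 (mod 181)
11^2 = (11^1)^2 ≡ 11^2 = 121 ≡ 121 (mod 181)
11^4 = (11^2)^2 ≡ 121^2 = 14641 ≡ 161 (mod 181)
11^8 = (11^4)^2 ≡ 161^2 = 25921 ≡ 38 (mod 181)
11^13 = 11^8 · 11^4 · 11^1 ≡ 38 · 161 · 11 ≡ 147 (mod 181).

147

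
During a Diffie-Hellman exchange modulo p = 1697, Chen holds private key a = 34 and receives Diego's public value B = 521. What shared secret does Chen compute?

Shared key K = 521^34 mod 1697.
521^1 ≡ 521 (mod 1697)
521^2 = (521^1)^2 ≡ 521^2 = 271441 ≡ 1618 (mod 1697)
521^4 = (521^2)^2 ≡ 1618^2 = 2617924 ≡ 1150 (mod 1697)
521^8 = (521^4)^2 ≡ 1150^2 = 1322500 ≡ 537 (mod 1697)
521^16 = (521^8)^2 ≡ 537^2 = 288369 ≡ 1576 (mod 1697)
521^32 = (521^16)^2 ≡ 1576^2 = 2483776 ≡ 1065 (mod 1697)
521^34 = 521^32 · 521^2 ≡ 1065 · 1618 ≡ 715 (mod 1697).

715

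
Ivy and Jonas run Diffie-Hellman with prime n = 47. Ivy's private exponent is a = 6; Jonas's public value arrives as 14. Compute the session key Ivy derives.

42

Shared key K = 14^6 mod 47.
14^1 ≡ 14 (mod 47)
14^2 = (14^1)^2 ≡ 14^2 = 196 ≡ 8 (mod 47)
14^4 = (14^2)^2 ≡ 8^2 = 64 ≡ 17 (mod 47)
14^6 = 14^4 · 14^2 ≡ 17 · 8 ≡ 42 (mod 47).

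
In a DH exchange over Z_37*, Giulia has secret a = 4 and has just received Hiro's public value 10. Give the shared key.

Shared key K = 10^4 mod 37.
10^1 ≡ 10 (mod 37)
10^2 = (10^1)^2 ≡ 10^2 = 100 ≡ 26 (mod 37)
10^4 = (10^2)^2 ≡ 26^2 = 676 ≡ 10 (mod 37)

10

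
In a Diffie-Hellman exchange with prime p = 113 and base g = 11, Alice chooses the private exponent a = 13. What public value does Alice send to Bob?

50

Public value = 11^13 (mod 113).
11^1 ≡ 11 (mod 113)
11^2 = (11^1)^2 ≡ 11^2 = 121 ≡ 8 (mod 113)
11^4 = (11^2)^2 ≡ 8^2 = 64 ≡ 64 (mod 113)
11^8 = (11^4)^2 ≡ 64^2 = 4096 ≡ 28 (mod 113)
11^13 = 11^8 · 11^4 · 11^1 ≡ 28 · 64 · 11 ≡ 50 (mod 113).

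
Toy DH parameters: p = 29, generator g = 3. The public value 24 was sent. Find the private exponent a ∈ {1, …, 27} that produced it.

24

Try successive powers of 3 modulo 29:
3^1 ≡ 3
3^2 ≡ 9
3^3 ≡ 27
3^4 ≡ 23
3^5 ≡ 11
3^6 ≡ 4
3^7 ≡ 12
3^8 ≡ 7
3^9 ≡ 21
3^10 ≡ 5
3^11 ≡ 15
3^12 ≡ 16
3^13 ≡ 19
3^14 ≡ 28
3^15 ≡ 26
3^16 ≡ 20
3^17 ≡ 2
3^18 ≡ 6
3^19 ≡ 18
3^20 ≡ 25
3^21 ≡ 17
3^22 ≡ 22
3^23 ≡ 8
3^24 ≡ 24
Found: a = 24.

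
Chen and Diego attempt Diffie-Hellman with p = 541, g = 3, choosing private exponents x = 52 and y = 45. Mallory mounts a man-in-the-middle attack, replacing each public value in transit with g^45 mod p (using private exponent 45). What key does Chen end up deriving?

Chen receives Mallory's public value M = 3^45 mod 541 instead of the honest one.
3^1 ≡ 3 (mod 541)
3^2 = (3^1)^2 ≡ 3^2 = 9 ≡ 9 (mod 541)
3^4 = (3^2)^2 ≡ 9^2 = 81 ≡ 81 (mod 541)
3^8 = (3^4)^2 ≡ 81^2 = 6561 ≡ 69 (mod 541)
3^16 = (3^8)^2 ≡ 69^2 = 4761 ≡ 433 (mod 541)
3^32 = (3^16)^2 ≡ 433^2 = 187489 ≡ 303 (mod 541)
3^45 = 3^32 · 3^8 · 3^4 · 3^1 ≡ 303 · 69 · 81 · 3 ≡ 411 (mod 541).
So M = 411. Chen computes K = M^52 mod 541.
411^1 ≡ 411 (mod 541)
411^2 = (411^1)^2 ≡ 411^2 = 168921 ≡ 129 (mod 541)
411^4 = (411^2)^2 ≡ 129^2 = 16641 ≡ 411 (mod 541)
411^8 = (411^4)^2 ≡ 411^2 = 168921 ≡ 129 (mod 541)
411^16 = (411^8)^2 ≡ 129^2 = 16641 ≡ 411 (mod 541)
411^32 = (411^16)^2 ≡ 411^2 = 168921 ≡ 129 (mod 541)
411^52 = 411^32 · 411^16 · 411^4 ≡ 129 · 411 · 411 ≡ 411 (mod 541).

411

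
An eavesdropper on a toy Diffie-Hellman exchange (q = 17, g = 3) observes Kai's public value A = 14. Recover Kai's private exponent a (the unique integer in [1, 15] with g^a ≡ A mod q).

9

Try successive powers of 3 modulo 17:
3^1 ≡ 3
3^2 ≡ 9
3^3 ≡ 10
3^4 ≡ 13
3^5 ≡ 5
3^6 ≡ 15
3^7 ≡ 11
3^8 ≡ 16
3^9 ≡ 14
Found: a = 9.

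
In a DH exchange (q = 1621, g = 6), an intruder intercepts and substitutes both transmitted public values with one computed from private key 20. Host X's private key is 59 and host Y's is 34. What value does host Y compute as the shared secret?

Host Y receives an intruder's public value M = 6^20 mod 1621 instead of the honest one.
6^1 ≡ 6 (mod 1621)
6^2 = (6^1)^2 ≡ 6^2 = 36 ≡ 36 (mod 1621)
6^4 = (6^2)^2 ≡ 36^2 = 1296 ≡ 1296 (mod 1621)
6^8 = (6^4)^2 ≡ 1296^2 = 1679616 ≡ 260 (mod 1621)
6^16 = (6^8)^2 ≡ 260^2 = 67600 ≡ 1139 (mod 1621)
6^20 = 6^16 · 6^4 ≡ 1139 · 1296 ≡ 1034 (mod 1621).
So M = 1034. Host Y computes K = M^34 mod 1621.
1034^1 ≡ 1034 (mod 1621)
1034^2 = (1034^1)^2 ≡ 1034^2 = 1069156 ≡ 917 (mod 1621)
1034^4 = (1034^2)^2 ≡ 917^2 = 840889 ≡ 1211 (mod 1621)
1034^8 = (1034^4)^2 ≡ 1211^2 = 1466521 ≡ 1137 (mod 1621)
1034^16 = (1034^8)^2 ≡ 1137^2 = 1292769 ≡ 832 (mod 1621)
1034^32 = (1034^16)^2 ≡ 832^2 = 692224 ≡ 57 (mod 1621)
1034^34 = 1034^32 · 1034^2 ≡ 57 · 917 ≡ 397 (mod 1621).

397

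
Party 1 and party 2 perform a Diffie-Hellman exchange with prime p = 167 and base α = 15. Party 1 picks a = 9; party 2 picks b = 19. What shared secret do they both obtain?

Party 1 sends A = α^a mod p = 15^9 mod 167.
15^1 ≡ 15 (mod 167)
15^2 = (15^1)^2 ≡ 15^2 = 225 ≡ 58 (mod 167)
15^4 = (15^2)^2 ≡ 58^2 = 3364 ≡ 24 (mod 167)
15^8 = (15^4)^2 ≡ 24^2 = 576 ≡ 75 (mod 167)
15^9 = 15^8 · 15^1 ≡ 75 · 15 ≡ 123 (mod 167).
So A = 123. Party 2 then computes K = A^b mod p = 123^19 mod 167.
123^1 ≡ 123 (mod 167)
123^2 = (123^1)^2 ≡ 123^2 = 15129 ≡ 99 (mod 167)
123^4 = (123^2)^2 ≡ 99^2 = 9801 ≡ 115 (mod 167)
123^8 = (123^4)^2 ≡ 115^2 = 13225 ≡ 32 (mod 167)
123^16 = (123^8)^2 ≡ 32^2 = 1024 ≡ 22 (mod 167)
123^19 = 123^16 · 123^2 · 123^1 ≡ 22 · 99 · 123 ≡ 26 (mod 167).

26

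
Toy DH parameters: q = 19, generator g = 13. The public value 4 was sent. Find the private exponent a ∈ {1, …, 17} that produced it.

Try successive powers of 13 modulo 19:
13^1 ≡ 13
13^2 ≡ 17
13^3 ≡ 12
13^4 ≡ 4
Found: a = 4.

4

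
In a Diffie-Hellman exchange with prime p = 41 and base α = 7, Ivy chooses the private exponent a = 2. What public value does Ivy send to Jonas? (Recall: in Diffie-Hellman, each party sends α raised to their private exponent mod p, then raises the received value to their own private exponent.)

8

Public value = 7^2 mod 41.
7^1 ≡ 7 (mod 41)
7^2 = (7^1)^2 ≡ 7^2 = 49 ≡ 8 (mod 41)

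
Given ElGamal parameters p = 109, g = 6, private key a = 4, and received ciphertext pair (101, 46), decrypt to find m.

108

Shared mask s = c₁^a mod p = 101^4 mod 109.
101^1 ≡ 101 (mod 109)
101^2 = (101^1)^2 ≡ 101^2 = 10201 ≡ 64 (mod 109)
101^4 = (101^2)^2 ≡ 64^2 = 4096 ≡ 63 (mod 109)
So s = 63; s⁻¹ ≡ 45 (mod 109).
m = c₂ · s⁻¹ mod 109 = 46 · 45 mod 109 = 108.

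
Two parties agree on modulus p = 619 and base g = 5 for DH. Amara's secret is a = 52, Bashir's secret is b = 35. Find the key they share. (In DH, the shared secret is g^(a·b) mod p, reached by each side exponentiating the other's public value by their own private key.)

Bashir sends B = g^b mod p = 5^35 mod 619.
5^1 ≡ 5 (mod 619)
5^2 = (5^1)^2 ≡ 5^2 = 25 ≡ 25 (mod 619)
5^4 = (5^2)^2 ≡ 25^2 = 625 ≡ 6 (mod 619)
5^8 = (5^4)^2 ≡ 6^2 = 36 ≡ 36 (mod 619)
5^16 = (5^8)^2 ≡ 36^2 = 1296 ≡ 58 (mod 619)
5^32 = (5^16)^2 ≡ 58^2 = 3364 ≡ 269 (mod 619)
5^35 = 5^32 · 5^2 · 5^1 ≡ 269 · 25 · 5 ≡ 199 (mod 619).
So B = 199. Amara then computes K = B^a mod p = 199^52 mod 619.
199^1 ≡ 199 (mod 619)
199^2 = (199^1)^2 ≡ 199^2 = 39601 ≡ 604 (mod 619)
199^4 = (199^2)^2 ≡ 604^2 = 364816 ≡ 225 (mod 619)
199^8 = (199^4)^2 ≡ 225^2 = 50625 ≡ 486 (mod 619)
199^16 = (199^8)^2 ≡ 486^2 = 236196 ≡ 357 (mod 619)
199^32 = (199^16)^2 ≡ 357^2 = 127449 ≡ 554 (mod 619)
199^52 = 199^32 · 199^16 · 199^4 ≡ 554 · 357 · 225 ≡ 140 (mod 619).

140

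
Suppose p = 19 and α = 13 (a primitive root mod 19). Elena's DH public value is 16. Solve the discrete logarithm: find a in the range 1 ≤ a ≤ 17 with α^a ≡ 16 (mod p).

Try successive powers of 13 modulo 19:
13^1 ≡ 13
13^2 ≡ 17
13^3 ≡ 12
13^4 ≡ 4
13^5 ≡ 14
13^6 ≡ 11
13^7 ≡ 10
13^8 ≡ 16
Found: a = 8.

8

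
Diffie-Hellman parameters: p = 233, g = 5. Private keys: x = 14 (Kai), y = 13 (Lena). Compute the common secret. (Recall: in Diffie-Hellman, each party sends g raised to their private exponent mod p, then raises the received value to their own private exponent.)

161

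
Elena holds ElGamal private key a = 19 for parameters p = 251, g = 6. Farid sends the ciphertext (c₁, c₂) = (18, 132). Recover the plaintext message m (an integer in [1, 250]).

Shared mask s = c₁^a mod p = 18^19 mod 251.
18^1 ≡ 18 (mod 251)
18^2 = (18^1)^2 ≡ 18^2 = 324 ≡ 73 (mod 251)
18^4 = (18^2)^2 ≡ 73^2 = 5329 ≡ 58 (mod 251)
18^8 = (18^4)^2 ≡ 58^2 = 3364 ≡ 101 (mod 251)
18^16 = (18^8)^2 ≡ 101^2 = 10201 ≡ 161 (mod 251)
18^19 = 18^16 · 18^2 · 18^1 ≡ 161 · 73 · 18 ≡ 212 (mod 251).
So s = 212; s⁻¹ ≡ 148 (mod 251).
m = c₂ · s⁻¹ mod 251 = 132 · 148 mod 251 = 209.

209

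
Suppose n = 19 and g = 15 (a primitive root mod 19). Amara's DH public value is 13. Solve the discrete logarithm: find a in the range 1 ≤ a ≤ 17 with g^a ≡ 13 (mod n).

7

Try successive powers of 15 modulo 19:
15^1 ≡ 15
15^2 ≡ 16
15^3 ≡ 12
15^4 ≡ 9
15^5 ≡ 2
15^6 ≡ 11
15^7 ≡ 13
Found: a = 7.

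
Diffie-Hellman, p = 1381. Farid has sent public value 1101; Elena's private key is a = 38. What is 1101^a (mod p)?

Shared key K = 1101^38 mod 1381.
1101^1 ≡ 1101 (mod 1381)
1101^2 = (1101^1)^2 ≡ 1101^2 = 1212201 ≡ 1064 (mod 1381)
1101^4 = (1101^2)^2 ≡ 1064^2 = 1132096 ≡ 1057 (mod 1381)
1101^8 = (1101^4)^2 ≡ 1057^2 = 1117249 ≡ 20 (mod 1381)
1101^16 = (1101^8)^2 ≡ 20^2 = 400 ≡ 400 (mod 1381)
1101^32 = (1101^16)^2 ≡ 400^2 = 160000 ≡ 1185 (mod 1381)
1101^38 = 1101^32 · 1101^4 · 1101^2 ≡ 1185 · 1057 · 1064 ≡ 69 (mod 1381).

69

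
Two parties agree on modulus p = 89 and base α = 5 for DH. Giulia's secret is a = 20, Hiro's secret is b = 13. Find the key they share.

45

Giulia sends A = α^a mod p = 5^20 mod 89.
5^1 ≡ 5 (mod 89)
5^2 = (5^1)^2 ≡ 5^2 = 25 ≡ 25 (mod 89)
5^4 = (5^2)^2 ≡ 25^2 = 625 ≡ 2 (mod 89)
5^8 = (5^4)^2 ≡ 2^2 = 4 ≡ 4 (mod 89)
5^16 = (5^8)^2 ≡ 4^2 = 16 ≡ 16 (mod 89)
5^20 = 5^16 · 5^4 ≡ 16 · 2 ≡ 32 (mod 89).
So A = 32. Hiro then computes K = A^b mod p = 32^13 mod 89.
32^1 ≡ 32 (mod 89)
32^2 = (32^1)^2 ≡ 32^2 = 1024 ≡ 45 (mod 89)
32^4 = (32^2)^2 ≡ 45^2 = 2025 ≡ 67 (mod 89)
32^8 = (32^4)^2 ≡ 67^2 = 4489 ≡ 39 (mod 89)
32^13 = 32^8 · 32^4 · 32^1 ≡ 39 · 67 · 32 ≡ 45 (mod 89).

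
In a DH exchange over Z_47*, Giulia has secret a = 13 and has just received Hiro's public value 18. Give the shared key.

2

Shared key K = 18^13 mod 47.
18^1 ≡ 18 (mod 47)
18^2 = (18^1)^2 ≡ 18^2 = 324 ≡ 42 (mod 47)
18^4 = (18^2)^2 ≡ 42^2 = 1764 ≡ 25 (mod 47)
18^8 = (18^4)^2 ≡ 25^2 = 625 ≡ 14 (mod 47)
18^13 = 18^8 · 18^4 · 18^1 ≡ 14 · 25 · 18 ≡ 2 (mod 47).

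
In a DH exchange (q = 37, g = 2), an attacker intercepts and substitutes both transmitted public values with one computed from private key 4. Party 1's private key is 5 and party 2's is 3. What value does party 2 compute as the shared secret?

26

Party 2 receives an attacker's public value M = 2^4 mod 37 instead of the honest one.
2^1 ≡ 2 (mod 37)
2^2 = (2^1)^2 ≡ 2^2 = 4 ≡ 4 (mod 37)
2^4 = (2^2)^2 ≡ 4^2 = 16 ≡ 16 (mod 37)
So M = 16. Party 2 computes K = M^3 mod 37.
16^1 ≡ 16 (mod 37)
16^2 = (16^1)^2 ≡ 16^2 = 256 ≡ 34 (mod 37)
16^3 = 16^2 · 16^1 ≡ 34 · 16 ≡ 26 (mod 37).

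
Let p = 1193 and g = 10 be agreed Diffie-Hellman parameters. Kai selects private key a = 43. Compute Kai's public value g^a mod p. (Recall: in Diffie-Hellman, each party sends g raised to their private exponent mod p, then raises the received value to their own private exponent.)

179

Public value = 10^43 mod 1193.
10^1 ≡ 10 (mod 1193)
10^2 = (10^1)^2 ≡ 10^2 = 100 ≡ 100 (mod 1193)
10^4 = (10^2)^2 ≡ 100^2 = 10000 ≡ 456 (mod 1193)
10^8 = (10^4)^2 ≡ 456^2 = 207936 ≡ 354 (mod 1193)
10^16 = (10^8)^2 ≡ 354^2 = 125316 ≡ 51 (mod 1193)
10^32 = (10^16)^2 ≡ 51^2 = 2601 ≡ 215 (mod 1193)
10^43 = 10^32 · 10^8 · 10^2 · 10^1 ≡ 215 · 354 · 100 · 10 ≡ 179 (mod 1193).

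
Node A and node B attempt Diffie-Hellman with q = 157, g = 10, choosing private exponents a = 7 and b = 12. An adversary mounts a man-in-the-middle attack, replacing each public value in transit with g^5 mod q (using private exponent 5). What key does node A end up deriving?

Node A receives an adversary's public value M = 10^5 mod 157 instead of the honest one.
10^1 ≡ 10 (mod 157)
10^2 = (10^1)^2 ≡ 10^2 = 100 ≡ 100 (mod 157)
10^4 = (10^2)^2 ≡ 100^2 = 10000 ≡ 109 (mod 157)
10^5 = 10^4 · 10^1 ≡ 109 · 10 ≡ 148 (mod 157).
So M = 148. Node A computes K = M^7 mod 157.
148^1 ≡ 148 (mod 157)
148^2 = (148^1)^2 ≡ 148^2 = 21904 ≡ 81 (mod 157)
148^4 = (148^2)^2 ≡ 81^2 = 6561 ≡ 124 (mod 157)
148^7 = 148^4 · 148^2 · 148^1 ≡ 124 · 81 · 148 ≡ 36 (mod 157).

36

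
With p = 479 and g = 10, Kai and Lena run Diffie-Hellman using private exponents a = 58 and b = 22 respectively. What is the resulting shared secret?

218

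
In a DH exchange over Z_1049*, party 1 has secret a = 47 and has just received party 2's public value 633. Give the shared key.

497

Shared key K = 633^47 mod 1049.
633^1 ≡ 633 (mod 1049)
633^2 = (633^1)^2 ≡ 633^2 = 400689 ≡ 1020 (mod 1049)
633^4 = (633^2)^2 ≡ 1020^2 = 1040400 ≡ 841 (mod 1049)
633^8 = (633^4)^2 ≡ 841^2 = 707281 ≡ 255 (mod 1049)
633^16 = (633^8)^2 ≡ 255^2 = 65025 ≡ 1036 (mod 1049)
633^32 = (633^16)^2 ≡ 1036^2 = 1073296 ≡ 169 (mod 1049)
633^47 = 633^32 · 633^8 · 633^4 · 633^2 · 633^1 ≡ 169 · 255 · 841 · 1020 · 633 ≡ 497 (mod 1049).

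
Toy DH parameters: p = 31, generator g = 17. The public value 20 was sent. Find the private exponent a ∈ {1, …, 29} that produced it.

14

Try successive powers of 17 modulo 31:
17^1 ≡ 17
17^2 ≡ 10
17^3 ≡ 15
17^4 ≡ 7
17^5 ≡ 26
17^6 ≡ 8
17^7 ≡ 12
17^8 ≡ 18
17^9 ≡ 27
17^10 ≡ 25
17^11 ≡ 22
17^12 ≡ 2
17^13 ≡ 3
17^14 ≡ 20
Found: a = 14.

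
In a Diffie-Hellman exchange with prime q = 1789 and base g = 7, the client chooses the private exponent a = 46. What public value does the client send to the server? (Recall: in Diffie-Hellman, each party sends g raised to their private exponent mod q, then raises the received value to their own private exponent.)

Public value = 7^46 (mod 1789).
7^1 ≡ 7 (mod 1789)
7^2 = (7^1)^2 ≡ 7^2 = 49 ≡ 49 (mod 1789)
7^4 = (7^2)^2 ≡ 49^2 = 2401 ≡ 612 (mod 1789)
7^8 = (7^4)^2 ≡ 612^2 = 374544 ≡ 643 (mod 1789)
7^16 = (7^8)^2 ≡ 643^2 = 413449 ≡ 190 (mod 1789)
7^32 = (7^16)^2 ≡ 190^2 = 36100 ≡ 320 (mod 1789)
7^46 = 7^32 · 7^8 · 7^4 · 7^2 ≡ 320 · 643 · 612 · 49 ≡ 109 (mod 1789).

109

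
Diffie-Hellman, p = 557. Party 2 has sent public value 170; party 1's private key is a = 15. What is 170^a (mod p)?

Shared key K = 170^15 mod 557.
170^1 ≡ 170 (mod 557)
170^2 = (170^1)^2 ≡ 170^2 = 28900 ≡ 493 (mod 557)
170^4 = (170^2)^2 ≡ 493^2 = 243049 ≡ 197 (mod 557)
170^8 = (170^4)^2 ≡ 197^2 = 38809 ≡ 376 (mod 557)
170^15 = 170^8 · 170^4 · 170^2 · 170^1 ≡ 376 · 197 · 493 · 170 ≡ 445 (mod 557).

445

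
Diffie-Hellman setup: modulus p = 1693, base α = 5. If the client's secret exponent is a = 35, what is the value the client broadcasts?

1481

Public value = 5^35 mod 1693.
5^1 ≡ 5 (mod 1693)
5^2 = (5^1)^2 ≡ 5^2 = 25 ≡ 25 (mod 1693)
5^4 = (5^2)^2 ≡ 25^2 = 625 ≡ 625 (mod 1693)
5^8 = (5^4)^2 ≡ 625^2 = 390625 ≡ 1235 (mod 1693)
5^16 = (5^8)^2 ≡ 1235^2 = 1525225 ≡ 1525 (mod 1693)
5^32 = (5^16)^2 ≡ 1525^2 = 2325625 ≡ 1136 (mod 1693)
5^35 = 5^32 · 5^2 · 5^1 ≡ 1136 · 25 · 5 ≡ 1481 (mod 1693).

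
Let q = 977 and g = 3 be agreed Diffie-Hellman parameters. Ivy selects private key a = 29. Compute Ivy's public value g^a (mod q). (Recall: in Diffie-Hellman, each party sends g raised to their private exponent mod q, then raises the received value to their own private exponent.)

414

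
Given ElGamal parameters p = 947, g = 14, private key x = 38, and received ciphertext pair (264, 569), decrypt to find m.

Shared mask s = c₁^x mod p = 264^38 mod 947.
264^1 ≡ 264 (mod 947)
264^2 = (264^1)^2 ≡ 264^2 = 69696 ≡ 565 (mod 947)
264^4 = (264^2)^2 ≡ 565^2 = 319225 ≡ 86 (mod 947)
264^8 = (264^4)^2 ≡ 86^2 = 7396 ≡ 767 (mod 947)
264^16 = (264^8)^2 ≡ 767^2 = 588289 ≡ 202 (mod 947)
264^32 = (264^16)^2 ≡ 202^2 = 40804 ≡ 83 (mod 947)
264^38 = 264^32 · 264^4 · 264^2 ≡ 83 · 86 · 565 ≡ 644 (mod 947).
So s = 644; s⁻¹ ≡ 25 (mod 947).
m = c₂ · s⁻¹ mod 947 = 569 · 25 mod 947 = 20.

20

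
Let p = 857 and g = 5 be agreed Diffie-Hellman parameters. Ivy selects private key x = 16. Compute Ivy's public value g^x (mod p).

Public value = 5^16 (mod 857).
5^1 ≡ 5 (mod 857)
5^2 = (5^1)^2 ≡ 5^2 = 25 ≡ 25 (mod 857)
5^4 = (5^2)^2 ≡ 25^2 = 625 ≡ 625 (mod 857)
5^8 = (5^4)^2 ≡ 625^2 = 390625 ≡ 690 (mod 857)
5^16 = (5^8)^2 ≡ 690^2 = 476100 ≡ 465 (mod 857)

465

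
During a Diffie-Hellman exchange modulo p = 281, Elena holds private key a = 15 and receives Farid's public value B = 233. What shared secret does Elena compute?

Shared key K = 233^15 mod 281.
233^1 ≡ 233 (mod 281)
233^2 = (233^1)^2 ≡ 233^2 = 54289 ≡ 56 (mod 281)
233^4 = (233^2)^2 ≡ 56^2 = 3136 ≡ 45 (mod 281)
233^8 = (233^4)^2 ≡ 45^2 = 2025 ≡ 58 (mod 281)
233^15 = 233^8 · 233^4 · 233^2 · 233^1 ≡ 58 · 45 · 56 · 233 ≡ 47 (mod 281).

47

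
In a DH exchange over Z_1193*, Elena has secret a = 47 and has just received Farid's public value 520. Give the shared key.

Shared key K = 520^47 mod 1193.
520^1 ≡ 520 (mod 1193)
520^2 = (520^1)^2 ≡ 520^2 = 270400 ≡ 782 (mod 1193)
520^4 = (520^2)^2 ≡ 782^2 = 611524 ≡ 708 (mod 1193)
520^8 = (520^4)^2 ≡ 708^2 = 501264 ≡ 204 (mod 1193)
520^16 = (520^8)^2 ≡ 204^2 = 41616 ≡ 1054 (mod 1193)
520^32 = (520^16)^2 ≡ 1054^2 = 1110916 ≡ 233 (mod 1193)
520^47 = 520^32 · 520^8 · 520^4 · 520^2 · 520^1 ≡ 233 · 204 · 708 · 782 · 520 ≡ 899 (mod 1193).

899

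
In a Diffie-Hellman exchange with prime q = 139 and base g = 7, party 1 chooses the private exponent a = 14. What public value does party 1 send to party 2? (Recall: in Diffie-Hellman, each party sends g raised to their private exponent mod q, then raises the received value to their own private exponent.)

Public value = 7^14 mod 139.
7^1 ≡ 7 (mod 139)
7^2 = (7^1)^2 ≡ 7^2 = 49 ≡ 49 (mod 139)
7^4 = (7^2)^2 ≡ 49^2 = 2401 ≡ 38 (mod 139)
7^8 = (7^4)^2 ≡ 38^2 = 1444 ≡ 54 (mod 139)
7^14 = 7^8 · 7^4 · 7^2 ≡ 54 · 38 · 49 ≡ 51 (mod 139).

51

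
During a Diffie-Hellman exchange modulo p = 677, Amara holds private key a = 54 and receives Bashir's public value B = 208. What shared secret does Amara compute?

95

Shared key K = 208^54 mod 677.
208^1 ≡ 208 (mod 677)
208^2 = (208^1)^2 ≡ 208^2 = 43264 ≡ 613 (mod 677)
208^4 = (208^2)^2 ≡ 613^2 = 375769 ≡ 34 (mod 677)
208^8 = (208^4)^2 ≡ 34^2 = 1156 ≡ 479 (mod 677)
208^16 = (208^8)^2 ≡ 479^2 = 229441 ≡ 615 (mod 677)
208^32 = (208^16)^2 ≡ 615^2 = 378225 ≡ 459 (mod 677)
208^54 = 208^32 · 208^16 · 208^4 · 208^2 ≡ 459 · 615 · 34 · 613 ≡ 95 (mod 677).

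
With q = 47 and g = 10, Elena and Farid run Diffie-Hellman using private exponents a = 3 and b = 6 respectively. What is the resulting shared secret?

3

Farid sends B = g^b mod q = 10^6 mod 47.
10^1 ≡ 10 (mod 47)
10^2 = (10^1)^2 ≡ 10^2 = 100 ≡ 6 (mod 47)
10^4 = (10^2)^2 ≡ 6^2 = 36 ≡ 36 (mod 47)
10^6 = 10^4 · 10^2 ≡ 36 · 6 ≡ 28 (mod 47).
So B = 28. Elena then computes K = B^a mod q = 28^3 mod 47.
28^1 ≡ 28 (mod 47)
28^2 = (28^1)^2 ≡ 28^2 = 784 ≡ 32 (mod 47)
28^3 = 28^2 · 28^1 ≡ 32 · 28 ≡ 3 (mod 47).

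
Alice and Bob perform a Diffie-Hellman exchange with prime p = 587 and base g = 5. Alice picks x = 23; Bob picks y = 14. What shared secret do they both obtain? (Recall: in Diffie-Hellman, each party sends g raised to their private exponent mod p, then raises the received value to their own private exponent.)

Bob sends B = g^y mod p = 5^14 mod 587.
5^1 ≡ 5 (mod 587)
5^2 = (5^1)^2 ≡ 5^2 = 25 ≡ 25 (mod 587)
5^4 = (5^2)^2 ≡ 25^2 = 625 ≡ 38 (mod 587)
5^8 = (5^4)^2 ≡ 38^2 = 1444 ≡ 270 (mod 587)
5^14 = 5^8 · 5^4 · 5^2 ≡ 270 · 38 · 25 ≡ 568 (mod 587).
So B = 568. Alice then computes K = B^x mod p = 568^23 mod 587.
568^1 ≡ 568 (mod 587)
568^2 = (568^1)^2 ≡ 568^2 = 322624 ≡ 361 (mod 587)
568^4 = (568^2)^2 ≡ 361^2 = 130321 ≡ 7 (mod 587)
568^8 = (568^4)^2 ≡ 7^2 = 49 ≡ 49 (mod 587)
568^16 = (568^8)^2 ≡ 49^2 = 2401 ≡ 53 (mod 587)
568^23 = 568^16 · 568^4 · 568^2 · 568^1 ≡ 53 · 7 · 361 · 568 ≡ 543 (mod 587).

543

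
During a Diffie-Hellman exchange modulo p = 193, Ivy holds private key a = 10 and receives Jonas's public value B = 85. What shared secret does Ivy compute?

108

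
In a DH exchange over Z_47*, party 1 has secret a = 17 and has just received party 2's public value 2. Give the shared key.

36

Shared key K = 2^17 mod 47.
2^1 ≡ 2 (mod 47)
2^2 = (2^1)^2 ≡ 2^2 = 4 ≡ 4 (mod 47)
2^4 = (2^2)^2 ≡ 4^2 = 16 ≡ 16 (mod 47)
2^8 = (2^4)^2 ≡ 16^2 = 256 ≡ 21 (mod 47)
2^16 = (2^8)^2 ≡ 21^2 = 441 ≡ 18 (mod 47)
2^17 = 2^16 · 2^1 ≡ 18 · 2 ≡ 36 (mod 47).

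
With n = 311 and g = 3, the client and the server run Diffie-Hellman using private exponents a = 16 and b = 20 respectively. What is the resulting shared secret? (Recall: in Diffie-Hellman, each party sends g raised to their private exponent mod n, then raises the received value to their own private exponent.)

The client sends A = g^a mod n = 3^16 mod 311.
3^1 ≡ 3 (mod 311)
3^2 = (3^1)^2 ≡ 3^2 = 9 ≡ 9 (mod 311)
3^4 = (3^2)^2 ≡ 9^2 = 81 ≡ 81 (mod 311)
3^8 = (3^4)^2 ≡ 81^2 = 6561 ≡ 30 (mod 311)
3^16 = (3^8)^2 ≡ 30^2 = 900 ≡ 278 (mod 311)
So A = 278. The server then computes K = A^b mod n = 278^20 mod 311.
278^1 ≡ 278 (mod 311)
278^2 = (278^1)^2 ≡ 278^2 = 77284 ≡ 156 (mod 311)
278^4 = (278^2)^2 ≡ 156^2 = 24336 ≡ 78 (mod 311)
278^8 = (278^4)^2 ≡ 78^2 = 6084 ≡ 175 (mod 311)
278^16 = (278^8)^2 ≡ 175^2 = 30625 ≡ 147 (mod 311)
278^20 = 278^16 · 278^4 ≡ 147 · 78 ≡ 270 (mod 311).

270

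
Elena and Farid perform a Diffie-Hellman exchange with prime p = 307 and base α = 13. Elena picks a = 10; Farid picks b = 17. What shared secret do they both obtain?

168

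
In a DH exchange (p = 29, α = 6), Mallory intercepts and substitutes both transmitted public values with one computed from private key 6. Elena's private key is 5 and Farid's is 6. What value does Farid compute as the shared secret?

Farid receives Mallory's public value M = 6^6 mod 29 instead of the honest one.
6^1 ≡ 6 (mod 29)
6^2 = (6^1)^2 ≡ 6^2 = 36 ≡ 7 (mod 29)
6^4 = (6^2)^2 ≡ 7^2 = 49 ≡ 20 (mod 29)
6^6 = 6^4 · 6^2 ≡ 20 · 7 ≡ 24 (mod 29).
So M = 24. Farid computes K = M^6 mod 29.
24^1 ≡ 24 (mod 29)
24^2 = (24^1)^2 ≡ 24^2 = 576 ≡ 25 (mod 29)
24^4 = (24^2)^2 ≡ 25^2 = 625 ≡ 16 (mod 29)
24^6 = 24^4 · 24^2 ≡ 16 · 25 ≡ 23 (mod 29).

23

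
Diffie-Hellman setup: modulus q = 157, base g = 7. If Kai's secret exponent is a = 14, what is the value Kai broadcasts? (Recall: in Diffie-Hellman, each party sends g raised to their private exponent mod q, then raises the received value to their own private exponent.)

Public value = 7^14 mod 157.
7^1 ≡ 7 (mod 157)
7^2 = (7^1)^2 ≡ 7^2 = 49 ≡ 49 (mod 157)
7^4 = (7^2)^2 ≡ 49^2 = 2401 ≡ 46 (mod 157)
7^8 = (7^4)^2 ≡ 46^2 = 2116 ≡ 75 (mod 157)
7^14 = 7^8 · 7^4 · 7^2 ≡ 75 · 46 · 49 ≡ 118 (mod 157).

118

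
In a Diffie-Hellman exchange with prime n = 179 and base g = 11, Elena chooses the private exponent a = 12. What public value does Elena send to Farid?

4

Public value = 11^12 (mod 179).
11^1 ≡ 11 (mod 179)
11^2 = (11^1)^2 ≡ 11^2 = 121 ≡ 121 (mod 179)
11^4 = (11^2)^2 ≡ 121^2 = 14641 ≡ 142 (mod 179)
11^8 = (11^4)^2 ≡ 142^2 = 20164 ≡ 116 (mod 179)
11^12 = 11^8 · 11^4 ≡ 116 · 142 ≡ 4 (mod 179).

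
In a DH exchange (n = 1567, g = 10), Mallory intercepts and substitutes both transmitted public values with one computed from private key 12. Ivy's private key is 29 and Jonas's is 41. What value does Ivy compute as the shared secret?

Ivy receives Mallory's public value M = 10^12 mod 1567 instead of the honest one.
10^1 ≡ 10 (mod 1567)
10^2 = (10^1)^2 ≡ 10^2 = 100 ≡ 100 (mod 1567)
10^4 = (10^2)^2 ≡ 100^2 = 10000 ≡ 598 (mod 1567)
10^8 = (10^4)^2 ≡ 598^2 = 357604 ≡ 328 (mod 1567)
10^12 = 10^8 · 10^4 ≡ 328 · 598 ≡ 269 (mod 1567).
So M = 269. Ivy computes K = M^29 mod 1567.
269^1 ≡ 269 (mod 1567)
269^2 = (269^1)^2 ≡ 269^2 = 72361 ≡ 279 (mod 1567)
269^4 = (269^2)^2 ≡ 279^2 = 77841 ≡ 1058 (mod 1567)
269^8 = (269^4)^2 ≡ 1058^2 = 1119364 ≡ 526 (mod 1567)
269^16 = (269^8)^2 ≡ 526^2 = 276676 ≡ 884 (mod 1567)
269^29 = 269^16 · 269^8 · 269^4 · 269^1 ≡ 884 · 526 · 1058 · 269 ≡ 1228 (mod 1567).

1228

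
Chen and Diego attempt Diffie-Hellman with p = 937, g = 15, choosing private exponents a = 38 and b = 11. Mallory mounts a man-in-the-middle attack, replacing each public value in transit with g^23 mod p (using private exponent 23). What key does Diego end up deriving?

Diego receives Mallory's public value M = 15^23 mod 937 instead of the honest one.
15^1 ≡ 15 (mod 937)
15^2 = (15^1)^2 ≡ 15^2 = 225 ≡ 225 (mod 937)
15^4 = (15^2)^2 ≡ 225^2 = 50625 ≡ 27 (mod 937)
15^8 = (15^4)^2 ≡ 27^2 = 729 ≡ 729 (mod 937)
15^16 = (15^8)^2 ≡ 729^2 = 531441 ≡ 162 (mod 937)
15^23 = 15^16 · 15^4 · 15^2 · 15^1 ≡ 162 · 27 · 225 · 15 ≡ 752 (mod 937).
So M = 752. Diego computes K = M^11 mod 937.
752^1 ≡ 752 (mod 937)
752^2 = (752^1)^2 ≡ 752^2 = 565504 ≡ 493 (mod 937)
752^4 = (752^2)^2 ≡ 493^2 = 243049 ≡ 366 (mod 937)
752^8 = (752^4)^2 ≡ 366^2 = 133956 ≡ 902 (mod 937)
752^11 = 752^8 · 752^2 · 752^1 ≡ 902 · 493 · 752 ≡ 753 (mod 937).

753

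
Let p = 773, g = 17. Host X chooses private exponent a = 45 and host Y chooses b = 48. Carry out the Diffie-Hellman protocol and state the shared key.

Host X sends A = g^a mod p = 17^45 mod 773.
17^1 ≡ 17 (mod 773)
17^2 = (17^1)^2 ≡ 17^2 = 289 ≡ 289 (mod 773)
17^4 = (17^2)^2 ≡ 289^2 = 83521 ≡ 37 (mod 773)
17^8 = (17^4)^2 ≡ 37^2 = 1369 ≡ 596 (mod 773)
17^16 = (17^8)^2 ≡ 596^2 = 355216 ≡ 409 (mod 773)
17^32 = (17^16)^2 ≡ 409^2 = 167281 ≡ 313 (mod 773)
17^45 = 17^32 · 17^8 · 17^4 · 17^1 ≡ 313 · 596 · 37 · 17 ≡ 384 (mod 773).
So A = 384. Host Y then computes K = A^b mod p = 384^48 mod 773.
384^1 ≡ 384 (mod 773)
384^2 = (384^1)^2 ≡ 384^2 = 147456 ≡ 586 (mod 773)
384^4 = (384^2)^2 ≡ 586^2 = 343396 ≡ 184 (mod 773)
384^8 = (384^4)^2 ≡ 184^2 = 33856 ≡ 617 (mod 773)
384^16 = (384^8)^2 ≡ 617^2 = 380689 ≡ 373 (mod 773)
384^32 = (384^16)^2 ≡ 373^2 = 139129 ≡ 762 (mod 773)
384^48 = 384^32 · 384^16 ≡ 762 · 373 ≡ 535 (mod 773).

535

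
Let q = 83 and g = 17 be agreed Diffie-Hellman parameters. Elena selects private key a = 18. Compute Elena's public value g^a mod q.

11

Public value = 17^18 mod 83.
17^1 ≡ 17 (mod 83)
17^2 = (17^1)^2 ≡ 17^2 = 289 ≡ 40 (mod 83)
17^4 = (17^2)^2 ≡ 40^2 = 1600 ≡ 23 (mod 83)
17^8 = (17^4)^2 ≡ 23^2 = 529 ≡ 31 (mod 83)
17^16 = (17^8)^2 ≡ 31^2 = 961 ≡ 48 (mod 83)
17^18 = 17^16 · 17^2 ≡ 48 · 40 ≡ 11 (mod 83).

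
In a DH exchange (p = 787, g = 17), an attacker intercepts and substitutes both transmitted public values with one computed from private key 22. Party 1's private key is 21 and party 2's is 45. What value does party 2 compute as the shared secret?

657

Party 2 receives an attacker's public value M = 17^22 mod 787 instead of the honest one.
17^1 ≡ 17 (mod 787)
17^2 = (17^1)^2 ≡ 17^2 = 289 ≡ 289 (mod 787)
17^4 = (17^2)^2 ≡ 289^2 = 83521 ≡ 99 (mod 787)
17^8 = (17^4)^2 ≡ 99^2 = 9801 ≡ 357 (mod 787)
17^16 = (17^8)^2 ≡ 357^2 = 127449 ≡ 742 (mod 787)
17^22 = 17^16 · 17^4 · 17^2 ≡ 742 · 99 · 289 ≡ 37 (mod 787).
So M = 37. Party 2 computes K = M^45 mod 787.
37^1 ≡ 37 (mod 787)
37^2 = (37^1)^2 ≡ 37^2 = 1369 ≡ 582 (mod 787)
37^4 = (37^2)^2 ≡ 582^2 = 338724 ≡ 314 (mod 787)
37^8 = (37^4)^2 ≡ 314^2 = 98596 ≡ 221 (mod 787)
37^16 = (37^8)^2 ≡ 221^2 = 48841 ≡ 47 (mod 787)
37^32 = (37^16)^2 ≡ 47^2 = 2209 ≡ 635 (mod 787)
37^45 = 37^32 · 37^8 · 37^4 · 37^1 ≡ 635 · 221 · 314 · 37 ≡ 657 (mod 787).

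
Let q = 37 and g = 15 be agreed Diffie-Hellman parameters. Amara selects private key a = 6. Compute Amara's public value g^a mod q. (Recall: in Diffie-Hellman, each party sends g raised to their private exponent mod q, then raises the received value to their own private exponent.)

Public value = 15^6 mod 37.
15^1 ≡ 15 (mod 37)
15^2 = (15^1)^2 ≡ 15^2 = 225 ≡ 3 (mod 37)
15^4 = (15^2)^2 ≡ 3^2 = 9 ≡ 9 (mod 37)
15^6 = 15^4 · 15^2 ≡ 9 · 3 ≡ 27 (mod 37).

27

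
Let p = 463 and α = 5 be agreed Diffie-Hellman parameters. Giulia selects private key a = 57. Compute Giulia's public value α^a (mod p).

Public value = 5^57 (mod 463).
5^1 ≡ 5 (mod 463)
5^2 = (5^1)^2 ≡ 5^2 = 25 ≡ 25 (mod 463)
5^4 = (5^2)^2 ≡ 25^2 = 625 ≡ 162 (mod 463)
5^8 = (5^4)^2 ≡ 162^2 = 26244 ≡ 316 (mod 463)
5^16 = (5^8)^2 ≡ 316^2 = 99856 ≡ 311 (mod 463)
5^32 = (5^16)^2 ≡ 311^2 = 96721 ≡ 417 (mod 463)
5^57 = 5^32 · 5^16 · 5^8 · 5^1 ≡ 417 · 311 · 316 · 5 ≡ 180 (mod 463).

180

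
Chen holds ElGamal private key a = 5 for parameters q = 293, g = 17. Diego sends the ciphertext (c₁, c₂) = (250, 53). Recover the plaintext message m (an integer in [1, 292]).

56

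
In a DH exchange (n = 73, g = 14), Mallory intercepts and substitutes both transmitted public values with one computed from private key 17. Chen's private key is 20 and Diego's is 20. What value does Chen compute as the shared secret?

71

Chen receives Mallory's public value M = 14^17 mod 73 instead of the honest one.
14^1 ≡ 14 (mod 73)
14^2 = (14^1)^2 ≡ 14^2 = 196 ≡ 50 (mod 73)
14^4 = (14^2)^2 ≡ 50^2 = 2500 ≡ 18 (mod 73)
14^8 = (14^4)^2 ≡ 18^2 = 324 ≡ 32 (mod 73)
14^16 = (14^8)^2 ≡ 32^2 = 1024 ≡ 2 (mod 73)
14^17 = 14^16 · 14^1 ≡ 2 · 14 ≡ 28 (mod 73).
So M = 28. Chen computes K = M^20 mod 73.
28^1 ≡ 28 (mod 73)
28^2 = (28^1)^2 ≡ 28^2 = 784 ≡ 54 (mod 73)
28^4 = (28^2)^2 ≡ 54^2 = 2916 ≡ 69 (mod 73)
28^8 = (28^4)^2 ≡ 69^2 = 4761 ≡ 16 (mod 73)
28^16 = (28^8)^2 ≡ 16^2 = 256 ≡ 37 (mod 73)
28^20 = 28^16 · 28^4 ≡ 37 · 69 ≡ 71 (mod 73).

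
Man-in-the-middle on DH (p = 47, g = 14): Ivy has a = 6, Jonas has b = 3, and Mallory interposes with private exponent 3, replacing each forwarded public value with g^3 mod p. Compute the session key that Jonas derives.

4

Jonas receives Mallory's public value M = 14^3 mod 47 instead of the honest one.
14^1 ≡ 14 (mod 47)
14^2 = (14^1)^2 ≡ 14^2 = 196 ≡ 8 (mod 47)
14^3 = 14^2 · 14^1 ≡ 8 · 14 ≡ 18 (mod 47).
So M = 18. Jonas computes K = M^3 mod 47.
18^1 ≡ 18 (mod 47)
18^2 = (18^1)^2 ≡ 18^2 = 324 ≡ 42 (mod 47)
18^3 = 18^2 · 18^1 ≡ 42 · 18 ≡ 4 (mod 47).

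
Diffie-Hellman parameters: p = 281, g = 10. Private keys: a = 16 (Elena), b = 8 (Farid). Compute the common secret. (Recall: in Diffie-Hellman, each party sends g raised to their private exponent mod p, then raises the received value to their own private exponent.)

181

Farid sends B = g^b mod p = 10^8 mod 281.
10^1 ≡ 10 (mod 281)
10^2 = (10^1)^2 ≡ 10^2 = 100 ≡ 100 (mod 281)
10^4 = (10^2)^2 ≡ 100^2 = 10000 ≡ 165 (mod 281)
10^8 = (10^4)^2 ≡ 165^2 = 27225 ≡ 249 (mod 281)
So B = 249. Elena then computes K = B^a mod p = 249^16 mod 281.
249^1 ≡ 249 (mod 281)
249^2 = (249^1)^2 ≡ 249^2 = 62001 ≡ 181 (mod 281)
249^4 = (249^2)^2 ≡ 181^2 = 32761 ≡ 165 (mod 281)
249^8 = (249^4)^2 ≡ 165^2 = 27225 ≡ 249 (mod 281)
249^16 = (249^8)^2 ≡ 249^2 = 62001 ≡ 181 (mod 281)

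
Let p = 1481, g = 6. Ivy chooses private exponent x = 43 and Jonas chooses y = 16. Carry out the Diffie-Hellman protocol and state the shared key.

1089

Jonas sends B = g^y mod p = 6^16 mod 1481.
6^1 ≡ 6 (mod 1481)
6^2 = (6^1)^2 ≡ 6^2 = 36 ≡ 36 (mod 1481)
6^4 = (6^2)^2 ≡ 36^2 = 1296 ≡ 1296 (mod 1481)
6^8 = (6^4)^2 ≡ 1296^2 = 1679616 ≡ 162 (mod 1481)
6^16 = (6^8)^2 ≡ 162^2 = 26244 ≡ 1067 (mod 1481)
So B = 1067. Ivy then computes K = B^x mod p = 1067^43 mod 1481.
1067^1 ≡ 1067 (mod 1481)
1067^2 = (1067^1)^2 ≡ 1067^2 = 1138489 ≡ 1081 (mod 1481)
1067^4 = (1067^2)^2 ≡ 1081^2 = 1168561 ≡ 52 (mod 1481)
1067^8 = (1067^4)^2 ≡ 52^2 = 2704 ≡ 1223 (mod 1481)
1067^16 = (1067^8)^2 ≡ 1223^2 = 1495729 ≡ 1400 (mod 1481)
1067^32 = (1067^16)^2 ≡ 1400^2 = 1960000 ≡ 637 (mod 1481)
1067^43 = 1067^32 · 1067^8 · 1067^2 · 1067^1 ≡ 637 · 1223 · 1081 · 1067 ≡ 1089 (mod 1481).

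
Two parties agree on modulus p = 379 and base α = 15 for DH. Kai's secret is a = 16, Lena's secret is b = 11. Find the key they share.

104

Lena sends B = α^b mod p = 15^11 mod 379.
15^1 ≡ 15 (mod 379)
15^2 = (15^1)^2 ≡ 15^2 = 225 ≡ 225 (mod 379)
15^4 = (15^2)^2 ≡ 225^2 = 50625 ≡ 218 (mod 379)
15^8 = (15^4)^2 ≡ 218^2 = 47524 ≡ 149 (mod 379)
15^11 = 15^8 · 15^2 · 15^1 ≡ 149 · 225 · 15 ≡ 321 (mod 379).
So B = 321. Kai then computes K = B^a mod p = 321^16 mod 379.
321^1 ≡ 321 (mod 379)
321^2 = (321^1)^2 ≡ 321^2 = 103041 ≡ 332 (mod 379)
321^4 = (321^2)^2 ≡ 332^2 = 110224 ≡ 314 (mod 379)
321^8 = (321^4)^2 ≡ 314^2 = 98596 ≡ 56 (mod 379)
321^16 = (321^8)^2 ≡ 56^2 = 3136 ≡ 104 (mod 379)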